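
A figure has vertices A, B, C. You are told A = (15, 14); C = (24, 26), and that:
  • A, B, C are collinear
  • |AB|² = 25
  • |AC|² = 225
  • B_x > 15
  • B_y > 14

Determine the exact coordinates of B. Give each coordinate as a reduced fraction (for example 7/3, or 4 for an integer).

1. B_x = 18  [[A, B, C are collinear ⇒ 12x-9y-54=0] ∩ [|B−(15, 14)|²=25]]
2. B_y = 18  [[A, B, C are collinear ⇒ 12x-9y-54=0] ∩ [|B−(15, 14)|²=25]]
   so B = (18, 18)

B = (18, 18)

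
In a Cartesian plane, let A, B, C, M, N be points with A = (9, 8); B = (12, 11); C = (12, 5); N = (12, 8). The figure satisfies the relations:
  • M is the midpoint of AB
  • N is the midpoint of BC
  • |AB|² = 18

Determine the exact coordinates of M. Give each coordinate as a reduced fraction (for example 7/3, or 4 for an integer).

1. M_x = 21/2  [2·M = A+B = (9, 8)+(12, 11)]
2. M_y = 19/2  [2·M = A+B = (9, 8)+(12, 11)]
   so M = (21/2, 19/2)

M = (21/2, 19/2)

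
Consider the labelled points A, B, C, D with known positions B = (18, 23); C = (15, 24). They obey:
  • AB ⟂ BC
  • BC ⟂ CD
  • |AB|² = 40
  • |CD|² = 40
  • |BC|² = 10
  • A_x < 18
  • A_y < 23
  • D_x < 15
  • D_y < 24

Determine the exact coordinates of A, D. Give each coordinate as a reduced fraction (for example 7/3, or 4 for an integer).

A = (16, 17)
D = (13, 18)

1. A_x = 16  [[AB ⟂ BC ⇒ 3x-1y-31=0] ∩ [|A−(18, 23)|²=40]]
2. A_y = 17  [[AB ⟂ BC ⇒ 3x-1y-31=0] ∩ [|A−(18, 23)|²=40]]
   so A = (16, 17)
3. D_x = 13  [[BC ⟂ CD ⇒ -3x+1y+21=0] ∩ [|D−(15, 24)|²=40]]
4. D_y = 18  [[BC ⟂ CD ⇒ -3x+1y+21=0] ∩ [|D−(15, 24)|²=40]]
   so D = (13, 18)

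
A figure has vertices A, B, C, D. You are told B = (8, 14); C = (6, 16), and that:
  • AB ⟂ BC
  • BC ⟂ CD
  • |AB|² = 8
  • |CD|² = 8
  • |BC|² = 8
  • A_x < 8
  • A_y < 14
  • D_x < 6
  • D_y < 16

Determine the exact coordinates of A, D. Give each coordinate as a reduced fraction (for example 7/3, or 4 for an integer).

1. A_x = 6  [[AB ⟂ BC ⇒ 2x-2y+12=0] ∩ [|A−(8, 14)|²=8]]
2. A_y = 12  [[AB ⟂ BC ⇒ 2x-2y+12=0] ∩ [|A−(8, 14)|²=8]]
   so A = (6, 12)
3. D_x = 4  [[BC ⟂ CD ⇒ -2x+2y-20=0] ∩ [|D−(6, 16)|²=8]]
4. D_y = 14  [[BC ⟂ CD ⇒ -2x+2y-20=0] ∩ [|D−(6, 16)|²=8]]
   so D = (4, 14)

A = (6, 12)
D = (4, 14)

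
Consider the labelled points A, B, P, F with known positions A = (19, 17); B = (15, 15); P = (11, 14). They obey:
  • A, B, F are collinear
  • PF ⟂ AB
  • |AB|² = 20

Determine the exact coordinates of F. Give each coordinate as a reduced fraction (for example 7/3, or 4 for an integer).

1. F_x = 57/5  [[A, B, F are collinear ⇒ 2x-4y+30=0] ∩ [PF ⟂ AB ⇒ -4x-2y+72=0]]
2. F_y = 66/5  [[A, B, F are collinear ⇒ 2x-4y+30=0] ∩ [PF ⟂ AB ⇒ -4x-2y+72=0]]
   so F = (57/5, 66/5)

F = (57/5, 66/5)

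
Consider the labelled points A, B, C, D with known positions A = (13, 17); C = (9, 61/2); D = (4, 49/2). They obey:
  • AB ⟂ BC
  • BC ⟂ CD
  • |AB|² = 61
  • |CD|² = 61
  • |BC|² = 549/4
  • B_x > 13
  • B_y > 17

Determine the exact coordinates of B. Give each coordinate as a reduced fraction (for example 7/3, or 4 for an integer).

B = (18, 23)

1. B_x = 18  [[BC ⟂ CD ⇒ 5x+6y-228=0] ∩ [|B−(13, 17)|²=61]]
2. B_y = 23  [[BC ⟂ CD ⇒ 5x+6y-228=0] ∩ [|B−(13, 17)|²=61]]
   so B = (18, 23)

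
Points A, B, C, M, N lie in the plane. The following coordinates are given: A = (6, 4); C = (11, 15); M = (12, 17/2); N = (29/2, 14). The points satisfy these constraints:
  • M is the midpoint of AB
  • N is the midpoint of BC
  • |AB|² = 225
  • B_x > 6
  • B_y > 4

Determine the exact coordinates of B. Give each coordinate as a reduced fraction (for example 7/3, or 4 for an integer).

B = (18, 13)

1. B_x = 18  [B = 2·M−A = 2·(12, 17/2)−(6, 4)]
2. B_y = 13  [B = 2·M−A = 2·(12, 17/2)−(6, 4)]
   so B = (18, 13)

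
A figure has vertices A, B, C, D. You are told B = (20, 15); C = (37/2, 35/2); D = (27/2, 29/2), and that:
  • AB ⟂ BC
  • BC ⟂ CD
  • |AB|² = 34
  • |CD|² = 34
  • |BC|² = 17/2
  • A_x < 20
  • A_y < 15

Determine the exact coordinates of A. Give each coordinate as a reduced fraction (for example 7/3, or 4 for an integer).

A = (15, 12)

1. A_x = 15  [[AB ⟂ BC ⇒ 3/2x-5/2y+15/2=0] ∩ [|A−(20, 15)|²=34]]
2. A_y = 12  [[AB ⟂ BC ⇒ 3/2x-5/2y+15/2=0] ∩ [|A−(20, 15)|²=34]]
   so A = (15, 12)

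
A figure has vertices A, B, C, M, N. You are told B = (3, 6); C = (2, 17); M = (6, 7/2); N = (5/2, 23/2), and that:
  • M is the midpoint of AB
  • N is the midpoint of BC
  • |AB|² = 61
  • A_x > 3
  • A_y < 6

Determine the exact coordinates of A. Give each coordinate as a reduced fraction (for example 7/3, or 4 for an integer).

1. A_x = 9  [A = 2·M−B = 2·(6, 7/2)−(3, 6)]
2. A_y = 1  [A = 2·M−B = 2·(6, 7/2)−(3, 6)]
   so A = (9, 1)

A = (9, 1)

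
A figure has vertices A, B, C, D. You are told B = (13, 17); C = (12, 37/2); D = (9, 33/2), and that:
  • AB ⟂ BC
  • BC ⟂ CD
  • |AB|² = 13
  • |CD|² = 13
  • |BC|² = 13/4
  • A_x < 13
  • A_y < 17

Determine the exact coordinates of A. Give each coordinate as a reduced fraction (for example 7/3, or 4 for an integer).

1. A_x = 10  [[AB ⟂ BC ⇒ 1x-3/2y+25/2=0] ∩ [|A−(13, 17)|²=13]]
2. A_y = 15  [[AB ⟂ BC ⇒ 1x-3/2y+25/2=0] ∩ [|A−(13, 17)|²=13]]
   so A = (10, 15)

A = (10, 15)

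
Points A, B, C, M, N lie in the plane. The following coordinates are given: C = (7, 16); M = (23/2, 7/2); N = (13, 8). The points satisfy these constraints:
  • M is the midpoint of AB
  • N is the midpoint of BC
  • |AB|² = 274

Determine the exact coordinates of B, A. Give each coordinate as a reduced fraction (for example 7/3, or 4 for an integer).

B = (19, 0)
A = (4, 7)

1. B_x = 19  [B = 2·N−C = 2·(13, 8)−(7, 16)]
2. B_y = 0  [B = 2·N−C = 2·(13, 8)−(7, 16)]
   so B = (19, 0)
3. A_x = 4  [A = 2·M−B = 2·(23/2, 7/2)−(19, 0)]
4. A_y = 7  [A = 2·M−B = 2·(23/2, 7/2)−(19, 0)]
   so A = (4, 7)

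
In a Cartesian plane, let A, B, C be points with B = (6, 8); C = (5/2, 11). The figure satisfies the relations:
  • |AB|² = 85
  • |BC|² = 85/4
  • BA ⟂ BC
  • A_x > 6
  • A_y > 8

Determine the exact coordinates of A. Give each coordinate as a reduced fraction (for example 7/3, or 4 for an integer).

A = (12, 15)

1. A_x = 12  [[BA ⟂ BC ⇒ -7/2x+3y-3=0] ∩ [|A−(6, 8)|²=85]]
2. A_y = 15  [[BA ⟂ BC ⇒ -7/2x+3y-3=0] ∩ [|A−(6, 8)|²=85]]
   so A = (12, 15)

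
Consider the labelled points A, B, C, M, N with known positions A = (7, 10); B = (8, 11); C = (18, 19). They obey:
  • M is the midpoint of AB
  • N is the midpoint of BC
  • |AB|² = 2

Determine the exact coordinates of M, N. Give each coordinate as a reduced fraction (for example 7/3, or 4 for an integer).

1. M_x = 15/2  [2·M = A+B = (7, 10)+(8, 11)]
2. M_y = 21/2  [2·M = A+B = (7, 10)+(8, 11)]
   so M = (15/2, 21/2)
3. N_x = 13  [2·N = B+C = (8, 11)+(18, 19)]
4. N_y = 15  [2·N = B+C = (8, 11)+(18, 19)]
   so N = (13, 15)

M = (15/2, 21/2)
N = (13, 15)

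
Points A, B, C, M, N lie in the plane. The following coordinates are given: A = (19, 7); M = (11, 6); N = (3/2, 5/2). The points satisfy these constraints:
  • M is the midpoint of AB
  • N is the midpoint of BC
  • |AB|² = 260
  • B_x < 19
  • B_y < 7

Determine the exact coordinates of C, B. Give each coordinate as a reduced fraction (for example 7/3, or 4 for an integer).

C = (0, 0)
B = (3, 5)

1. B_x = 3  [B = 2·M−A = 2·(11, 6)−(19, 7)]
2. B_y = 5  [B = 2·M−A = 2·(11, 6)−(19, 7)]
   so B = (3, 5)
3. C_x = 0  [C = 2·N−B = 2·(3/2, 5/2)−(3, 5)]
4. C_y = 0  [C = 2·N−B = 2·(3/2, 5/2)−(3, 5)]
   so C = (0, 0)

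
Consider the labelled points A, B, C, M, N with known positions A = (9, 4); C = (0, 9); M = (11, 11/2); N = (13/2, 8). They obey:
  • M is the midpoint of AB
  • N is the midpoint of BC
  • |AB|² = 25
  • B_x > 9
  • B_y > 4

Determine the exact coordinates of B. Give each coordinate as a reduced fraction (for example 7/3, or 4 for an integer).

1. B_x = 13  [B = 2·M−A = 2·(11, 11/2)−(9, 4)]
2. B_y = 7  [B = 2·M−A = 2·(11, 11/2)−(9, 4)]
   so B = (13, 7)

B = (13, 7)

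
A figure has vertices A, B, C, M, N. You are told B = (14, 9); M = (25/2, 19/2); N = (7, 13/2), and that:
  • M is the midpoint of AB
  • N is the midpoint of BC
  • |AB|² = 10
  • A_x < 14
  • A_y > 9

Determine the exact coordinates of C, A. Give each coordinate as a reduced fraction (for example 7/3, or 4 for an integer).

C = (0, 4)
A = (11, 10)

1. A_x = 11  [A = 2·M−B = 2·(25/2, 19/2)−(14, 9)]
2. A_y = 10  [A = 2·M−B = 2·(25/2, 19/2)−(14, 9)]
   so A = (11, 10)
3. C_x = 0  [C = 2·N−B = 2·(7, 13/2)−(14, 9)]
4. C_y = 4  [C = 2·N−B = 2·(7, 13/2)−(14, 9)]
   so C = (0, 4)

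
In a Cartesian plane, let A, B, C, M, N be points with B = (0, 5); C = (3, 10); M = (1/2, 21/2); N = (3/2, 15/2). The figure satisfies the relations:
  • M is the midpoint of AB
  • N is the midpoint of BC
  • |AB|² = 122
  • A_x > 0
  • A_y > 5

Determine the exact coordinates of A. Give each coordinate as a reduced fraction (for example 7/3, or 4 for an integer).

1. A_x = 1  [A = 2·M−B = 2·(1/2, 21/2)−(0, 5)]
2. A_y = 16  [A = 2·M−B = 2·(1/2, 21/2)−(0, 5)]
   so A = (1, 16)

A = (1, 16)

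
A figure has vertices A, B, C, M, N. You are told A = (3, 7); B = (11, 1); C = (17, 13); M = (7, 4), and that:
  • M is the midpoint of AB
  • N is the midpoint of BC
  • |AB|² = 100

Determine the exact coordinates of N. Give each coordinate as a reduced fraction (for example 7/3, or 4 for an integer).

1. N_x = 14  [2·N = B+C = (11, 1)+(17, 13)]
2. N_y = 7  [2·N = B+C = (11, 1)+(17, 13)]
   so N = (14, 7)

N = (14, 7)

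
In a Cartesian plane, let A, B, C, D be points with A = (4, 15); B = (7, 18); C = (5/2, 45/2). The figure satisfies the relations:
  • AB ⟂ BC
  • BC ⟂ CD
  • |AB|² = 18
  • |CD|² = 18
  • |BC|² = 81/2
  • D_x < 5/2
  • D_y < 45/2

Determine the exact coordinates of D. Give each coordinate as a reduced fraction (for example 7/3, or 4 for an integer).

1. D_x = -1/2  [[BC ⟂ CD ⇒ -9/2x+9/2y-90=0] ∩ [|D−(5/2, 45/2)|²=18]]
2. D_y = 39/2  [[BC ⟂ CD ⇒ -9/2x+9/2y-90=0] ∩ [|D−(5/2, 45/2)|²=18]]
   so D = (-1/2, 39/2)

D = (-1/2, 39/2)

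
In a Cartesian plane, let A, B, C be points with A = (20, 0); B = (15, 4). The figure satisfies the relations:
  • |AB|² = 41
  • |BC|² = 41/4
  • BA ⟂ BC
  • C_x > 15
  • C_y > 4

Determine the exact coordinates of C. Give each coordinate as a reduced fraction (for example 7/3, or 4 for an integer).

1. C_x = 17  [[BA ⟂ BC ⇒ 5x-4y-59=0] ∩ [|C−(15, 4)|²=41/4]]
2. C_y = 13/2  [[BA ⟂ BC ⇒ 5x-4y-59=0] ∩ [|C−(15, 4)|²=41/4]]
   so C = (17, 13/2)

C = (17, 13/2)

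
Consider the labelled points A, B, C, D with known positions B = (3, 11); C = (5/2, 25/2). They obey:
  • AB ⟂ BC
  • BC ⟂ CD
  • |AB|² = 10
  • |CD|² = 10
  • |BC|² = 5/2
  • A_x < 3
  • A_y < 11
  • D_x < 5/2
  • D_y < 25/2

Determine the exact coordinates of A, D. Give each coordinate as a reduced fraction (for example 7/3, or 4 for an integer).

A = (0, 10)
D = (-1/2, 23/2)

1. A_x = 0  [[AB ⟂ BC ⇒ 1/2x-3/2y+15=0] ∩ [|A−(3, 11)|²=10]]
2. A_y = 10  [[AB ⟂ BC ⇒ 1/2x-3/2y+15=0] ∩ [|A−(3, 11)|²=10]]
   so A = (0, 10)
3. D_x = -1/2  [[BC ⟂ CD ⇒ -1/2x+3/2y-35/2=0] ∩ [|D−(5/2, 25/2)|²=10]]
4. D_y = 23/2  [[BC ⟂ CD ⇒ -1/2x+3/2y-35/2=0] ∩ [|D−(5/2, 25/2)|²=10]]
   so D = (-1/2, 23/2)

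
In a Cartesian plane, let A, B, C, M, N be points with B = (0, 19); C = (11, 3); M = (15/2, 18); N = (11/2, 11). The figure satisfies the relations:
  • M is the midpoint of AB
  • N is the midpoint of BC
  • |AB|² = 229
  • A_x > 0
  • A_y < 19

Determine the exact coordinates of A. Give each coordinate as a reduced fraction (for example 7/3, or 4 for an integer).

1. A_x = 15  [A = 2·M−B = 2·(15/2, 18)−(0, 19)]
2. A_y = 17  [A = 2·M−B = 2·(15/2, 18)−(0, 19)]
   so A = (15, 17)

A = (15, 17)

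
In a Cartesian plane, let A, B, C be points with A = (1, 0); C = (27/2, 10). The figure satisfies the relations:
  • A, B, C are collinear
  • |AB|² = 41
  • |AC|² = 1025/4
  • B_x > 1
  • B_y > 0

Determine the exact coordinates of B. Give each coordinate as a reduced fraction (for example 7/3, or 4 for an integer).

B = (6, 4)

1. B_x = 6  [[A, B, C are collinear ⇒ 10x-25/2y-10=0] ∩ [|B−(1, 0)|²=41]]
2. B_y = 4  [[A, B, C are collinear ⇒ 10x-25/2y-10=0] ∩ [|B−(1, 0)|²=41]]
   so B = (6, 4)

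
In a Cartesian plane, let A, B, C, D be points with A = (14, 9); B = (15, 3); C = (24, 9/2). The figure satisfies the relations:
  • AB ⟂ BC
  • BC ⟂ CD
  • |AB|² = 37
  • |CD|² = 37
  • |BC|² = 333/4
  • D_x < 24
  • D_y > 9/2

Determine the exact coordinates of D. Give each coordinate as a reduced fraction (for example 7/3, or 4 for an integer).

D = (23, 21/2)

1. D_x = 23  [[BC ⟂ CD ⇒ 9x+3/2y-891/4=0] ∩ [|D−(24, 9/2)|²=37]]
2. D_y = 21/2  [[BC ⟂ CD ⇒ 9x+3/2y-891/4=0] ∩ [|D−(24, 9/2)|²=37]]
   so D = (23, 21/2)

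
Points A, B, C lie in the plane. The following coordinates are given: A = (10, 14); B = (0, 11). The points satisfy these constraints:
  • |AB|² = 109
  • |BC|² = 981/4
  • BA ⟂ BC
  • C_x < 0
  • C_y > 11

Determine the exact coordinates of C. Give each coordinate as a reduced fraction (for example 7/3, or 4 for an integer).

C = (-9/2, 26)

1. C_x = -9/2  [[BA ⟂ BC ⇒ 10x+3y-33=0] ∩ [|C−(0, 11)|²=981/4]]
2. C_y = 26  [[BA ⟂ BC ⇒ 10x+3y-33=0] ∩ [|C−(0, 11)|²=981/4]]
   so C = (-9/2, 26)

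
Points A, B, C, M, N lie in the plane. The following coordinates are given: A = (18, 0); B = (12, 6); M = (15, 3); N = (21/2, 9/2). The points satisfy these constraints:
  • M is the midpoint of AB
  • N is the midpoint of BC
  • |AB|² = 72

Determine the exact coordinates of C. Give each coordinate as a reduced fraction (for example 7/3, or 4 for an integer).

1. C_x = 9  [C = 2·N−B = 2·(21/2, 9/2)−(12, 6)]
2. C_y = 3  [C = 2·N−B = 2·(21/2, 9/2)−(12, 6)]
   so C = (9, 3)

C = (9, 3)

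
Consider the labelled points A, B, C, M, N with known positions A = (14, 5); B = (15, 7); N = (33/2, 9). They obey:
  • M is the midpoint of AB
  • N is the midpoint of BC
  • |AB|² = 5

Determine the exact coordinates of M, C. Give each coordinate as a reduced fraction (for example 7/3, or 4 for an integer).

M = (29/2, 6)
C = (18, 11)

1. M_x = 29/2  [2·M = A+B = (14, 5)+(15, 7)]
2. M_y = 6  [2·M = A+B = (14, 5)+(15, 7)]
   so M = (29/2, 6)
3. C_x = 18  [C = 2·N−B = 2·(33/2, 9)−(15, 7)]
4. C_y = 11  [C = 2·N−B = 2·(33/2, 9)−(15, 7)]
   so C = (18, 11)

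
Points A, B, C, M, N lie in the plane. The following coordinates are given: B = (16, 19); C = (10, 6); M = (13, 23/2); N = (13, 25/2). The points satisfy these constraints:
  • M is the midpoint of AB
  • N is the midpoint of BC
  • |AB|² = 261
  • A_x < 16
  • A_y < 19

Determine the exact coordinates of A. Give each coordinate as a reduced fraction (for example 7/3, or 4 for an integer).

A = (10, 4)

1. A_x = 10  [A = 2·M−B = 2·(13, 23/2)−(16, 19)]
2. A_y = 4  [A = 2·M−B = 2·(13, 23/2)−(16, 19)]
   so A = (10, 4)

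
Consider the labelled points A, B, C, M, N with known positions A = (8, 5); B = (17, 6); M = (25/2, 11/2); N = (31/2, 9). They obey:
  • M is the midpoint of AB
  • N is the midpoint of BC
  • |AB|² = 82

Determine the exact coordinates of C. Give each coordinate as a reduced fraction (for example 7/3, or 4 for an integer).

1. C_x = 14  [C = 2·N−B = 2·(31/2, 9)−(17, 6)]
2. C_y = 12  [C = 2·N−B = 2·(31/2, 9)−(17, 6)]
   so C = (14, 12)

C = (14, 12)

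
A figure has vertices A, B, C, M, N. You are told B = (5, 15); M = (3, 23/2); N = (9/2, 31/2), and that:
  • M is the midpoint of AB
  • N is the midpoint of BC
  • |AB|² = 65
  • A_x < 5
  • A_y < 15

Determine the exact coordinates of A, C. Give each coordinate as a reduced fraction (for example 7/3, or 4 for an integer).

A = (1, 8)
C = (4, 16)

1. A_x = 1  [A = 2·M−B = 2·(3, 23/2)−(5, 15)]
2. A_y = 8  [A = 2·M−B = 2·(3, 23/2)−(5, 15)]
   so A = (1, 8)
3. C_x = 4  [C = 2·N−B = 2·(9/2, 31/2)−(5, 15)]
4. C_y = 16  [C = 2·N−B = 2·(9/2, 31/2)−(5, 15)]
   so C = (4, 16)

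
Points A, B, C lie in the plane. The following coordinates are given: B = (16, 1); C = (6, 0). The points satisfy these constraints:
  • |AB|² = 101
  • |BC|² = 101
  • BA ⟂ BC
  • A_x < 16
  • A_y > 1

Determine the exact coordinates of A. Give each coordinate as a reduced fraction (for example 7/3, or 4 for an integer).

1. A_x = 15  [[BA ⟂ BC ⇒ -10x-1y+161=0] ∩ [|A−(16, 1)|²=101]]
2. A_y = 11  [[BA ⟂ BC ⇒ -10x-1y+161=0] ∩ [|A−(16, 1)|²=101]]
   so A = (15, 11)

A = (15, 11)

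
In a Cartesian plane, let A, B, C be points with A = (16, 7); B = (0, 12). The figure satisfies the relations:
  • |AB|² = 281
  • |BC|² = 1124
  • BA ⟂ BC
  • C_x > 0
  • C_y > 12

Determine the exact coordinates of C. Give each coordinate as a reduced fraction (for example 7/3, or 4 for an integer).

C = (10, 44)

1. C_x = 10  [[BA ⟂ BC ⇒ 16x-5y+60=0] ∩ [|C−(0, 12)|²=1124]]
2. C_y = 44  [[BA ⟂ BC ⇒ 16x-5y+60=0] ∩ [|C−(0, 12)|²=1124]]
   so C = (10, 44)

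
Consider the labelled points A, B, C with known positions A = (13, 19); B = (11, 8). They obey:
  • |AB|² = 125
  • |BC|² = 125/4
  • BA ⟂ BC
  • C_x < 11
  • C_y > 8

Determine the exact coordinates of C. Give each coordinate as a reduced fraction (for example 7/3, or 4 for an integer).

1. C_x = 11/2  [[BA ⟂ BC ⇒ 2x+11y-110=0] ∩ [|C−(11, 8)|²=125/4]]
2. C_y = 9  [[BA ⟂ BC ⇒ 2x+11y-110=0] ∩ [|C−(11, 8)|²=125/4]]
   so C = (11/2, 9)

C = (11/2, 9)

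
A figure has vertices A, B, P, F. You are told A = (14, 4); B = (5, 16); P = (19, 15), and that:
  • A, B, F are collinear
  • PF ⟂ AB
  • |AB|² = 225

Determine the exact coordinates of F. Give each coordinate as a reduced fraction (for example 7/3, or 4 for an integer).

F = (263/25, 216/25)

1. F_x = 263/25  [[A, B, F are collinear ⇒ -12x-9y+204=0] ∩ [PF ⟂ AB ⇒ -9x+12y-9=0]]
2. F_y = 216/25  [[A, B, F are collinear ⇒ -12x-9y+204=0] ∩ [PF ⟂ AB ⇒ -9x+12y-9=0]]
   so F = (263/25, 216/25)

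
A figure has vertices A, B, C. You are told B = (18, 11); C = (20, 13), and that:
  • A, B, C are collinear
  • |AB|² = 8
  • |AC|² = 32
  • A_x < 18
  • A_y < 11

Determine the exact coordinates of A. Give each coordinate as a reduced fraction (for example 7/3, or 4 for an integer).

A = (16, 9)

1. A_x = 16  [[A, B, C are collinear ⇒ -2x+2y+14=0] ∩ [|A−(18, 11)|²=8]]
2. A_y = 9  [[A, B, C are collinear ⇒ -2x+2y+14=0] ∩ [|A−(18, 11)|²=8]]
   so A = (16, 9)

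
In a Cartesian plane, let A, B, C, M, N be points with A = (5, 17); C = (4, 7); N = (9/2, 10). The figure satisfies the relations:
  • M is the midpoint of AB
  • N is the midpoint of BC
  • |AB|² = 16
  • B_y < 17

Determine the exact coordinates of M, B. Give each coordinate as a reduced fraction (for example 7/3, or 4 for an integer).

1. B_x = 5  [B = 2·N−C = 2·(9/2, 10)−(4, 7)]
2. B_y = 13  [B = 2·N−C = 2·(9/2, 10)−(4, 7)]
   so B = (5, 13)
3. M_x = 5  [2·M = A+B = (5, 17)+(5, 13)]
4. M_y = 15  [2·M = A+B = (5, 17)+(5, 13)]
   so M = (5, 15)

M = (5, 15)
B = (5, 13)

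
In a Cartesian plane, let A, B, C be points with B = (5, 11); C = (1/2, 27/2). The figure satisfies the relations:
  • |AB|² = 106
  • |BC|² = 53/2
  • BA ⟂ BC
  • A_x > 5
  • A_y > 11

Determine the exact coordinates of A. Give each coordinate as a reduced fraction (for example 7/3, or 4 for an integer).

A = (10, 20)

1. A_x = 10  [[BA ⟂ BC ⇒ -9/2x+5/2y-5=0] ∩ [|A−(5, 11)|²=106]]
2. A_y = 20  [[BA ⟂ BC ⇒ -9/2x+5/2y-5=0] ∩ [|A−(5, 11)|²=106]]
   so A = (10, 20)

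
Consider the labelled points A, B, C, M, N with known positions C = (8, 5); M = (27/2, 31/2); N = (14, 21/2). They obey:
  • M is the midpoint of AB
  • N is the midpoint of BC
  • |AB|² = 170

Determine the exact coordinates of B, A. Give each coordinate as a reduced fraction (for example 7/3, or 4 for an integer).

B = (20, 16)
A = (7, 15)

1. B_x = 20  [B = 2·N−C = 2·(14, 21/2)−(8, 5)]
2. B_y = 16  [B = 2·N−C = 2·(14, 21/2)−(8, 5)]
   so B = (20, 16)
3. A_x = 7  [A = 2·M−B = 2·(27/2, 31/2)−(20, 16)]
4. A_y = 15  [A = 2·M−B = 2·(27/2, 31/2)−(20, 16)]
   so A = (7, 15)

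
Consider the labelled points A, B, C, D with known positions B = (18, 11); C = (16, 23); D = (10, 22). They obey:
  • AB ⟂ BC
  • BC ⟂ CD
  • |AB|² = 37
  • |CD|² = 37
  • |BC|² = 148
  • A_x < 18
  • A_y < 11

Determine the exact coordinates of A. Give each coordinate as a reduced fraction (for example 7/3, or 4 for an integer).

1. A_x = 12  [[AB ⟂ BC ⇒ 2x-12y+96=0] ∩ [|A−(18, 11)|²=37]]
2. A_y = 10  [[AB ⟂ BC ⇒ 2x-12y+96=0] ∩ [|A−(18, 11)|²=37]]
   so A = (12, 10)

A = (12, 10)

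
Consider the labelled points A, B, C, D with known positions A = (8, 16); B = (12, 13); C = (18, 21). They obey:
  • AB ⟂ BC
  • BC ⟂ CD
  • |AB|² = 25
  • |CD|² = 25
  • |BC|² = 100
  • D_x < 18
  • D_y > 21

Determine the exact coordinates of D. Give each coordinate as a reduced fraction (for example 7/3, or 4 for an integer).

1. D_x = 14  [[BC ⟂ CD ⇒ 6x+8y-276=0] ∩ [|D−(18, 21)|²=25]]
2. D_y = 24  [[BC ⟂ CD ⇒ 6x+8y-276=0] ∩ [|D−(18, 21)|²=25]]
   so D = (14, 24)

D = (14, 24)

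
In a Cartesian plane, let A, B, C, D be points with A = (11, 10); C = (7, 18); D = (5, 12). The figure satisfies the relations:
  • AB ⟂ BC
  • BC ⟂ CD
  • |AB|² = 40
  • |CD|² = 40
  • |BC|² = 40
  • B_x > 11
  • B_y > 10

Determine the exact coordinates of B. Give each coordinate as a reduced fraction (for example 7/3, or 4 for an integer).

B = (13, 16)

1. B_x = 13  [[BC ⟂ CD ⇒ 2x+6y-122=0] ∩ [|B−(11, 10)|²=40]]
2. B_y = 16  [[BC ⟂ CD ⇒ 2x+6y-122=0] ∩ [|B−(11, 10)|²=40]]
   so B = (13, 16)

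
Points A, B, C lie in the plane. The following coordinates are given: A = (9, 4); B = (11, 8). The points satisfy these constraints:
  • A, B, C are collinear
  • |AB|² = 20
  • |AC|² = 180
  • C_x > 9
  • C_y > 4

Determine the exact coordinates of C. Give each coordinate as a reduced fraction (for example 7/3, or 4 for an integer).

C = (15, 16)

1. C_x = 15  [[A, B, C are collinear ⇒ -4x+2y+28=0] ∩ [|C−(9, 4)|²=180]]
2. C_y = 16  [[A, B, C are collinear ⇒ -4x+2y+28=0] ∩ [|C−(9, 4)|²=180]]
   so C = (15, 16)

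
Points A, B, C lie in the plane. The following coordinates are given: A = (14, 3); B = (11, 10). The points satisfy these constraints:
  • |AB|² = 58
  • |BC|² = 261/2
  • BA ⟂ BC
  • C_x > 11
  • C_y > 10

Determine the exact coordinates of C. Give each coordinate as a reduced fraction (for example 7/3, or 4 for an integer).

1. C_x = 43/2  [[BA ⟂ BC ⇒ 3x-7y+37=0] ∩ [|C−(11, 10)|²=261/2]]
2. C_y = 29/2  [[BA ⟂ BC ⇒ 3x-7y+37=0] ∩ [|C−(11, 10)|²=261/2]]
   so C = (43/2, 29/2)

C = (43/2, 29/2)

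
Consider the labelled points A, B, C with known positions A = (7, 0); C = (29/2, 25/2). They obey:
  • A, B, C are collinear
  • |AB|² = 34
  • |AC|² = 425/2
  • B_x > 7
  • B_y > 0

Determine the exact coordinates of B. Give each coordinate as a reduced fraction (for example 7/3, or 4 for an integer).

1. B_x = 10  [[A, B, C are collinear ⇒ 25/2x-15/2y-175/2=0] ∩ [|B−(7, 0)|²=34]]
2. B_y = 5  [[A, B, C are collinear ⇒ 25/2x-15/2y-175/2=0] ∩ [|B−(7, 0)|²=34]]
   so B = (10, 5)

B = (10, 5)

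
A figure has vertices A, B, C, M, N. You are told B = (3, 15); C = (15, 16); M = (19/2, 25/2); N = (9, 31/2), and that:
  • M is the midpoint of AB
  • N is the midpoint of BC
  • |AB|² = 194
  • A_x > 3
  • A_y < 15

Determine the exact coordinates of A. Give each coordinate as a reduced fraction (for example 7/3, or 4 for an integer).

1. A_x = 16  [A = 2·M−B = 2·(19/2, 25/2)−(3, 15)]
2. A_y = 10  [A = 2·M−B = 2·(19/2, 25/2)−(3, 15)]
   so A = (16, 10)

A = (16, 10)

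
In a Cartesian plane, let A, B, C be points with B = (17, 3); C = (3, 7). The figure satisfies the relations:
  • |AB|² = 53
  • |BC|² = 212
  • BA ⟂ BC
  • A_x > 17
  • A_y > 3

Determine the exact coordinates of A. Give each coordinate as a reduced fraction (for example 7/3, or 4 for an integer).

1. A_x = 19  [[BA ⟂ BC ⇒ -14x+4y+226=0] ∩ [|A−(17, 3)|²=53]]
2. A_y = 10  [[BA ⟂ BC ⇒ -14x+4y+226=0] ∩ [|A−(17, 3)|²=53]]
   so A = (19, 10)

A = (19, 10)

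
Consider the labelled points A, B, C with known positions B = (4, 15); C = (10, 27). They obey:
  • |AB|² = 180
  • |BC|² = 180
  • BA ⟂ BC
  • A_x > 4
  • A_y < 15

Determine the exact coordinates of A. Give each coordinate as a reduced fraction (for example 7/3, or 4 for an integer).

1. A_x = 16  [[BA ⟂ BC ⇒ 6x+12y-204=0] ∩ [|A−(4, 15)|²=180]]
2. A_y = 9  [[BA ⟂ BC ⇒ 6x+12y-204=0] ∩ [|A−(4, 15)|²=180]]
   so A = (16, 9)

A = (16, 9)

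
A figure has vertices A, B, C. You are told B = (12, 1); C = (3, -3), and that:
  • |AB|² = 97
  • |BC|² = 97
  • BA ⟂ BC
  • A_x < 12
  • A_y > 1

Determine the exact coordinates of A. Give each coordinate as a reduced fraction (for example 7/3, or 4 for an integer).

1. A_x = 8  [[BA ⟂ BC ⇒ -9x-4y+112=0] ∩ [|A−(12, 1)|²=97]]
2. A_y = 10  [[BA ⟂ BC ⇒ -9x-4y+112=0] ∩ [|A−(12, 1)|²=97]]
   so A = (8, 10)

A = (8, 10)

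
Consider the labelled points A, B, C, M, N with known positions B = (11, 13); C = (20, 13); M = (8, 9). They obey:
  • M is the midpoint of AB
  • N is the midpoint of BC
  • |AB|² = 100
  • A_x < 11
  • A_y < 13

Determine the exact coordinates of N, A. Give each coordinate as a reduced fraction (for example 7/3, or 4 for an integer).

N = (31/2, 13)
A = (5, 5)

1. A_x = 5  [A = 2·M−B = 2·(8, 9)−(11, 13)]
2. A_y = 5  [A = 2·M−B = 2·(8, 9)−(11, 13)]
   so A = (5, 5)
3. N_x = 31/2  [2·N = B+C = (11, 13)+(20, 13)]
4. N_y = 13  [2·N = B+C = (11, 13)+(20, 13)]
   so N = (31/2, 13)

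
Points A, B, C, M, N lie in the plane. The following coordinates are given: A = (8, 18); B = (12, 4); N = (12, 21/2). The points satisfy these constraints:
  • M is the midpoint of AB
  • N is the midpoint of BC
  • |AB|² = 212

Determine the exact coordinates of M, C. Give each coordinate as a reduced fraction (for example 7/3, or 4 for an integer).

M = (10, 11)
C = (12, 17)

1. M_x = 10  [2·M = A+B = (8, 18)+(12, 4)]
2. M_y = 11  [2·M = A+B = (8, 18)+(12, 4)]
   so M = (10, 11)
3. C_x = 12  [C = 2·N−B = 2·(12, 21/2)−(12, 4)]
4. C_y = 17  [C = 2·N−B = 2·(12, 21/2)−(12, 4)]
   so C = (12, 17)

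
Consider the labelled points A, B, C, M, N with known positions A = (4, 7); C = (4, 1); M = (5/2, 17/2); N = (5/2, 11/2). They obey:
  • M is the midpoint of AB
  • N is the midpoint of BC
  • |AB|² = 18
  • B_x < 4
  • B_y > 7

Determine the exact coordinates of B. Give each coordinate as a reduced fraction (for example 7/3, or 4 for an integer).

B = (1, 10)

1. B_x = 1  [B = 2·M−A = 2·(5/2, 17/2)−(4, 7)]
2. B_y = 10  [B = 2·M−A = 2·(5/2, 17/2)−(4, 7)]
   so B = (1, 10)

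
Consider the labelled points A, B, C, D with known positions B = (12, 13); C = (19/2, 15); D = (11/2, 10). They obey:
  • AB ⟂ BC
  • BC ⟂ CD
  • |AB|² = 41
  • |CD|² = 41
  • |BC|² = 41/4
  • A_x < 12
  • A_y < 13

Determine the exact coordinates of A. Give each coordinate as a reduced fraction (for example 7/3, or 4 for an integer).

1. A_x = 8  [[AB ⟂ BC ⇒ 5/2x-2y-4=0] ∩ [|A−(12, 13)|²=41]]
2. A_y = 8  [[AB ⟂ BC ⇒ 5/2x-2y-4=0] ∩ [|A−(12, 13)|²=41]]
   so A = (8, 8)

A = (8, 8)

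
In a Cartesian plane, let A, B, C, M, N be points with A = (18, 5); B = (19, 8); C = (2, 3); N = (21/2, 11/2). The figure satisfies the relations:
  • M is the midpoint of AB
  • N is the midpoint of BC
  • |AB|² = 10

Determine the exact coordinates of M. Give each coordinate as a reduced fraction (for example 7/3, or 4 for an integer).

M = (37/2, 13/2)

1. M_x = 37/2  [2·M = A+B = (18, 5)+(19, 8)]
2. M_y = 13/2  [2·M = A+B = (18, 5)+(19, 8)]
   so M = (37/2, 13/2)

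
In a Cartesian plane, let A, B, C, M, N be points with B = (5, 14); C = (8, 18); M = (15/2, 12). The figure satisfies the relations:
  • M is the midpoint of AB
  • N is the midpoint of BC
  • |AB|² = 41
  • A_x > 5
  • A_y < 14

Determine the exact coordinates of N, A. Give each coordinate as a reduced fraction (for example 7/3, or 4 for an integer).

1. A_x = 10  [A = 2·M−B = 2·(15/2, 12)−(5, 14)]
2. A_y = 10  [A = 2·M−B = 2·(15/2, 12)−(5, 14)]
   so A = (10, 10)
3. N_x = 13/2  [2·N = B+C = (5, 14)+(8, 18)]
4. N_y = 16  [2·N = B+C = (5, 14)+(8, 18)]
   so N = (13/2, 16)

N = (13/2, 16)
A = (10, 10)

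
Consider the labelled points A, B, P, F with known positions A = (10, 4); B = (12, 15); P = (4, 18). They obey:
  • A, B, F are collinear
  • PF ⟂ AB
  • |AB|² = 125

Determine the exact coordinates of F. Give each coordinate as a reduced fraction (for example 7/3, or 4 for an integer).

1. F_x = 1534/125  [[A, B, F are collinear ⇒ -11x+2y+102=0] ∩ [PF ⟂ AB ⇒ 2x+11y-206=0]]
2. F_y = 2062/125  [[A, B, F are collinear ⇒ -11x+2y+102=0] ∩ [PF ⟂ AB ⇒ 2x+11y-206=0]]
   so F = (1534/125, 2062/125)

F = (1534/125, 2062/125)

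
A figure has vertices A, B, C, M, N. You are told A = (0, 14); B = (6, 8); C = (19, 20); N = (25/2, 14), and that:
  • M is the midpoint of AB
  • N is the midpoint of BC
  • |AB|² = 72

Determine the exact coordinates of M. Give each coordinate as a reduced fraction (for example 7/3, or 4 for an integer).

1. M_x = 3  [2·M = A+B = (0, 14)+(6, 8)]
2. M_y = 11  [2·M = A+B = (0, 14)+(6, 8)]
   so M = (3, 11)

M = (3, 11)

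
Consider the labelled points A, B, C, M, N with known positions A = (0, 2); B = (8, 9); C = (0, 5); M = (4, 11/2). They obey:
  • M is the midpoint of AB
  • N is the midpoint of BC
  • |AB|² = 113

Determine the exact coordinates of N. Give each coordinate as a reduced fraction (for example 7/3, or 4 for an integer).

1. N_x = 4  [2·N = B+C = (8, 9)+(0, 5)]
2. N_y = 7  [2·N = B+C = (8, 9)+(0, 5)]
   so N = (4, 7)

N = (4, 7)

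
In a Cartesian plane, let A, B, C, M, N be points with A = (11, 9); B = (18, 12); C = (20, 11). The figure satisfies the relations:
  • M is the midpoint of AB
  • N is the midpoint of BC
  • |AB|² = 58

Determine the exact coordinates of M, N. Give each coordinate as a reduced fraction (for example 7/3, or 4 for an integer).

1. M_x = 29/2  [2·M = A+B = (11, 9)+(18, 12)]
2. M_y = 21/2  [2·M = A+B = (11, 9)+(18, 12)]
   so M = (29/2, 21/2)
3. N_x = 19  [2·N = B+C = (18, 12)+(20, 11)]
4. N_y = 23/2  [2·N = B+C = (18, 12)+(20, 11)]
   so N = (19, 23/2)

M = (29/2, 21/2)
N = (19, 23/2)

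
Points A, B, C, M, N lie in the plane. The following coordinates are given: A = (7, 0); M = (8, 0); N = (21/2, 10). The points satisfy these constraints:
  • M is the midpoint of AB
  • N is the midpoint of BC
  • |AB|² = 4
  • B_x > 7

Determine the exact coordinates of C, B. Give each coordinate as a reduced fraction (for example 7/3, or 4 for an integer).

1. B_x = 9  [B = 2·M−A = 2·(8, 0)−(7, 0)]
2. B_y = 0  [B = 2·M−A = 2·(8, 0)−(7, 0)]
   so B = (9, 0)
3. C_x = 12  [C = 2·N−B = 2·(21/2, 10)−(9, 0)]
4. C_y = 20  [C = 2·N−B = 2·(21/2, 10)−(9, 0)]
   so C = (12, 20)

C = (12, 20)
B = (9, 0)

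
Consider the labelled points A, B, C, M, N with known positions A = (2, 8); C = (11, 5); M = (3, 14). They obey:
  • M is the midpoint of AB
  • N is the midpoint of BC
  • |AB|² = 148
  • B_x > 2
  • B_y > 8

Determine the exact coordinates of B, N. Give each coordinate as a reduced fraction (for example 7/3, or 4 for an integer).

1. B_x = 4  [B = 2·M−A = 2·(3, 14)−(2, 8)]
2. B_y = 20  [B = 2·M−A = 2·(3, 14)−(2, 8)]
   so B = (4, 20)
3. N_x = 15/2  [2·N = B+C = (4, 20)+(11, 5)]
4. N_y = 25/2  [2·N = B+C = (4, 20)+(11, 5)]
   so N = (15/2, 25/2)

B = (4, 20)
N = (15/2, 25/2)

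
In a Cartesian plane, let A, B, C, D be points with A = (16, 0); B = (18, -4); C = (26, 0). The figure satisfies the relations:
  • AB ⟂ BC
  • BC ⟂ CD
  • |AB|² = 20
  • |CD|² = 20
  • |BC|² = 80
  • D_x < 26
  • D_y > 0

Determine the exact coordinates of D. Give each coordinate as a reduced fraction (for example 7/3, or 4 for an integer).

1. D_x = 24  [[BC ⟂ CD ⇒ 8x+4y-208=0] ∩ [|D−(26, 0)|²=20]]
2. D_y = 4  [[BC ⟂ CD ⇒ 8x+4y-208=0] ∩ [|D−(26, 0)|²=20]]
   so D = (24, 4)

D = (24, 4)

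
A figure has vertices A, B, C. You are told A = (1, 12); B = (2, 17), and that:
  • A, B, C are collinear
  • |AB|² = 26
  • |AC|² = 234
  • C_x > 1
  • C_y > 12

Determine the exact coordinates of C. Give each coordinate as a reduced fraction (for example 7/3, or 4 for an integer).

1. C_x = 4  [[A, B, C are collinear ⇒ -5x+1y-7=0] ∩ [|C−(1, 12)|²=234]]
2. C_y = 27  [[A, B, C are collinear ⇒ -5x+1y-7=0] ∩ [|C−(1, 12)|²=234]]
   so C = (4, 27)

C = (4, 27)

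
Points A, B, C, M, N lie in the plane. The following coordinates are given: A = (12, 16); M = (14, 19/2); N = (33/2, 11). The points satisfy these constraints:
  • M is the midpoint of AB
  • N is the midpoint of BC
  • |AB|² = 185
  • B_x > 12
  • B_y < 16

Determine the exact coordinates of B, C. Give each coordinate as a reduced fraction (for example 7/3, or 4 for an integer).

B = (16, 3)
C = (17, 19)

1. B_x = 16  [B = 2·M−A = 2·(14, 19/2)−(12, 16)]
2. B_y = 3  [B = 2·M−A = 2·(14, 19/2)−(12, 16)]
   so B = (16, 3)
3. C_x = 17  [C = 2·N−B = 2·(33/2, 11)−(16, 3)]
4. C_y = 19  [C = 2·N−B = 2·(33/2, 11)−(16, 3)]
   so C = (17, 19)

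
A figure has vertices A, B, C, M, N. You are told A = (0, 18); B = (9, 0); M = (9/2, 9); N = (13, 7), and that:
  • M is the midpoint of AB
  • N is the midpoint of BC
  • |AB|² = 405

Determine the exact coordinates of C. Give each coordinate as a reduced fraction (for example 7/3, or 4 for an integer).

C = (17, 14)

1. C_x = 17  [C = 2·N−B = 2·(13, 7)−(9, 0)]
2. C_y = 14  [C = 2·N−B = 2·(13, 7)−(9, 0)]
   so C = (17, 14)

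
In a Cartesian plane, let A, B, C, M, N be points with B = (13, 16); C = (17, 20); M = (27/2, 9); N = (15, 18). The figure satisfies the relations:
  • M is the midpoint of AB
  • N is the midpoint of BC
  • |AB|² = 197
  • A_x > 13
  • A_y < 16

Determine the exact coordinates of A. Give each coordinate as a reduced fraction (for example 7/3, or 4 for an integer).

1. A_x = 14  [A = 2·M−B = 2·(27/2, 9)−(13, 16)]
2. A_y = 2  [A = 2·M−B = 2·(27/2, 9)−(13, 16)]
   so A = (14, 2)

A = (14, 2)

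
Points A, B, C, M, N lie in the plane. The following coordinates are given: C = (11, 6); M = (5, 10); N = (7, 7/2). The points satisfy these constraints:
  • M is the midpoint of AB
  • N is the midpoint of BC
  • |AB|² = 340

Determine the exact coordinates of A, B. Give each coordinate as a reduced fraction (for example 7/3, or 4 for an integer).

A = (7, 19)
B = (3, 1)

1. B_x = 3  [B = 2·N−C = 2·(7, 7/2)−(11, 6)]
2. B_y = 1  [B = 2·N−C = 2·(7, 7/2)−(11, 6)]
   so B = (3, 1)
3. A_x = 7  [A = 2·M−B = 2·(5, 10)−(3, 1)]
4. A_y = 19  [A = 2·M−B = 2·(5, 10)−(3, 1)]
   so A = (7, 19)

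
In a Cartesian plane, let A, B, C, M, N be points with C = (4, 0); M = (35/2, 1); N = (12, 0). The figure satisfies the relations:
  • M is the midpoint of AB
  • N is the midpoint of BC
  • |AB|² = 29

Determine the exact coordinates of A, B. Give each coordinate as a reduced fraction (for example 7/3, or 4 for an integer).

A = (15, 2)
B = (20, 0)

1. B_x = 20  [B = 2·N−C = 2·(12, 0)−(4, 0)]
2. B_y = 0  [B = 2·N−C = 2·(12, 0)−(4, 0)]
   so B = (20, 0)
3. A_x = 15  [A = 2·M−B = 2·(35/2, 1)−(20, 0)]
4. A_y = 2  [A = 2·M−B = 2·(35/2, 1)−(20, 0)]
   so A = (15, 2)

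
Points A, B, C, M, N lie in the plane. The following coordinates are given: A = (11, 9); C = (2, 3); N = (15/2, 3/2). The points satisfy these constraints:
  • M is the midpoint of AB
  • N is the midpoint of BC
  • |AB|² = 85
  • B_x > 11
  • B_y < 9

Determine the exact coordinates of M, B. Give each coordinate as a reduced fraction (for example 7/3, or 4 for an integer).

1. B_x = 13  [B = 2·N−C = 2·(15/2, 3/2)−(2, 3)]
2. B_y = 0  [B = 2·N−C = 2·(15/2, 3/2)−(2, 3)]
   so B = (13, 0)
3. M_x = 12  [2·M = A+B = (11, 9)+(13, 0)]
4. M_y = 9/2  [2·M = A+B = (11, 9)+(13, 0)]
   so M = (12, 9/2)

M = (12, 9/2)
B = (13, 0)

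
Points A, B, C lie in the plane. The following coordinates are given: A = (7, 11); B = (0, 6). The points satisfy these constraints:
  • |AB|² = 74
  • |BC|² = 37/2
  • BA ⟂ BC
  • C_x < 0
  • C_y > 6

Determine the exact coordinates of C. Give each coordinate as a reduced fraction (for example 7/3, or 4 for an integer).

1. C_x = -5/2  [[BA ⟂ BC ⇒ 7x+5y-30=0] ∩ [|C−(0, 6)|²=37/2]]
2. C_y = 19/2  [[BA ⟂ BC ⇒ 7x+5y-30=0] ∩ [|C−(0, 6)|²=37/2]]
   so C = (-5/2, 19/2)

C = (-5/2, 19/2)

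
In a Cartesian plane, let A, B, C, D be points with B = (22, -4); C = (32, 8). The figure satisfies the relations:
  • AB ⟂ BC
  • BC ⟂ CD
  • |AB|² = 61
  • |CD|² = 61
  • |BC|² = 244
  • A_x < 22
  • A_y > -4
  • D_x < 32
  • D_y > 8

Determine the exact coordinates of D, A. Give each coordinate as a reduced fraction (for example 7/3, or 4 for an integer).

D = (26, 13)
A = (16, 1)

1. D_x = 26  [[BC ⟂ CD ⇒ 10x+12y-416=0] ∩ [|D−(32, 8)|²=61]]
2. D_y = 13  [[BC ⟂ CD ⇒ 10x+12y-416=0] ∩ [|D−(32, 8)|²=61]]
   so D = (26, 13)
3. A_x = 16  [[AB ⟂ BC ⇒ -10x-12y+172=0] ∩ [|A−(22, -4)|²=61]]
4. A_y = 1  [[AB ⟂ BC ⇒ -10x-12y+172=0] ∩ [|A−(22, -4)|²=61]]
   so A = (16, 1)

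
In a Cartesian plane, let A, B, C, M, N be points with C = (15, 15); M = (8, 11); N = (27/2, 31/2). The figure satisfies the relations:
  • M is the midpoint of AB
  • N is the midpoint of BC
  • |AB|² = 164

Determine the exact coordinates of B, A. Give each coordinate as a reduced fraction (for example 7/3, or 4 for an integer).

1. B_x = 12  [B = 2·N−C = 2·(27/2, 31/2)−(15, 15)]
2. B_y = 16  [B = 2·N−C = 2·(27/2, 31/2)−(15, 15)]
   so B = (12, 16)
3. A_x = 4  [A = 2·M−B = 2·(8, 11)−(12, 16)]
4. A_y = 6  [A = 2·M−B = 2·(8, 11)−(12, 16)]
   so A = (4, 6)

B = (12, 16)
A = (4, 6)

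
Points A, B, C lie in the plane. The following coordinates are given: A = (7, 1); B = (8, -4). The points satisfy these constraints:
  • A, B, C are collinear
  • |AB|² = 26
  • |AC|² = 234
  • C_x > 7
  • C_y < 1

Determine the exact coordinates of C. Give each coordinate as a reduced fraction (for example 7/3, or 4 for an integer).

C = (10, -14)

1. C_x = 10  [[A, B, C are collinear ⇒ 5x+1y-36=0] ∩ [|C−(7, 1)|²=234]]
2. C_y = -14  [[A, B, C are collinear ⇒ 5x+1y-36=0] ∩ [|C−(7, 1)|²=234]]
   so C = (10, -14)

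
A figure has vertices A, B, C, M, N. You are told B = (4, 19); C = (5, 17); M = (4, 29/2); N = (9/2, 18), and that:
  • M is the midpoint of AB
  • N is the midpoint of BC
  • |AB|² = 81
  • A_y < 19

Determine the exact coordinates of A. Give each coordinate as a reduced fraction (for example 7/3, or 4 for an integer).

A = (4, 10)

1. A_x = 4  [A = 2·M−B = 2·(4, 29/2)−(4, 19)]
2. A_y = 10  [A = 2·M−B = 2·(4, 29/2)−(4, 19)]
   so A = (4, 10)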